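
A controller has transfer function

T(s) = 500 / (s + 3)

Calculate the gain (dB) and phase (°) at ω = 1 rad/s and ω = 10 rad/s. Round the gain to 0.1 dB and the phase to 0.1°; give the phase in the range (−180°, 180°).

Substitute s = j1:
Numerator: 500 = 500 + j0
Denominator: (j1) + 3 = 3 + j1
|N| = √(500² + 0²) ≈ 500, ∠N ≈ 0.00°
|D| = √(3² + 1²) ≈ 3.1623, ∠D ≈ 18.43°
|T| = 500 / 3.1623 ≈ 158.11
Gain = 20 log₁₀(158.11) ≈ 43.98 dB
∠T = 0.00° − 18.43° = -18.43°

Substitute s = j10:
Numerator: 500 = 500 + j0
Denominator: (j10) + 3 = 3 + j10
|N| = √(500² + 0²) ≈ 500, ∠N ≈ 0.00°
|D| = √(3² + 10²) ≈ 10.44, ∠D ≈ 73.30°
|T| = 500 / 10.44 ≈ 47.893
Gain = 20 log₁₀(47.893) ≈ 33.61 dB
∠T = 0.00° − 73.30° = -73.30°

ω = 1: 44.0 dB, -18.4°; ω = 10: 33.6 dB, -73.3°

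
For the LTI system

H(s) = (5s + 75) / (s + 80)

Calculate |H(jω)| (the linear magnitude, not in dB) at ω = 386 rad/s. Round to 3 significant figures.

4.90

Substitute s = j386:
Numerator: 5(j386) + 75 = 75 + j1930
Denominator: (j386) + 80 = 80 + j386
|N| = √(75² + 1930²) ≈ 1931.5, ∠N ≈ 87.77°
|D| = √(80² + 386²) ≈ 394.2, ∠D ≈ 78.29°
|H| = 1931.5 / 394.2 ≈ 4.8998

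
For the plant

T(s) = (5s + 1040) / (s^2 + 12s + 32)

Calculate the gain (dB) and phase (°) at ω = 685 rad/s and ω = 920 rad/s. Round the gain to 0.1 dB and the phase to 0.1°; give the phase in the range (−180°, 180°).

ω = 685: -42.4 dB, -105.9°; ω = 920: -45.1 dB, -102.0°

Substitute s = j685:
Numerator: 5(j685) + 1040 = 1040 + j3425
Denominator: (j685)^2 + 12(j685) + 32 = -469193 + j8220
|N| = √(1040² + 3425²) ≈ 3579.4, ∠N ≈ 73.11°
|D| = √(469193² + 8220²) ≈ 4.6926e+05, ∠D ≈ 179.00°
|T| = 3579.4 / 4.6926e+05 ≈ 0.0076278
Gain = 20 log₁₀(0.0076278) ≈ -42.35 dB
∠T = 73.11° − 179.00° = -105.89°

Substitute s = j920:
Numerator: 5(j920) + 1040 = 1040 + j4600
Denominator: (j920)^2 + 12(j920) + 32 = -846368 + j11040
|N| = √(1040² + 4600²) ≈ 4716.1, ∠N ≈ 77.26°
|D| = √(846368² + 11040²) ≈ 8.4644e+05, ∠D ≈ 179.25°
|T| = 4716.1 / 8.4644e+05 ≈ 0.0055717
Gain = 20 log₁₀(0.0055717) ≈ -45.08 dB
∠T = 77.26° − 179.25° = -101.99°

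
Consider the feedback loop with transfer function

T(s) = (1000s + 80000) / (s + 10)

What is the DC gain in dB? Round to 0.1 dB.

T(0) = 80000 / 10 = 8000
20 log₁₀(8000) ≈ 78.06 dB

78.1 dB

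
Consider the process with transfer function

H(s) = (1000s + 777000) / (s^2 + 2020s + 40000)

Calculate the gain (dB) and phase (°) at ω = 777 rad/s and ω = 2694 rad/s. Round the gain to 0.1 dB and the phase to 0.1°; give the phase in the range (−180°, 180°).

ω = 777: -3.6 dB, -64.8°; ω = 2694: -10.2 dB, -69.1°

Substitute s = j777:
Numerator: 1000(j777) + 777000 = 777000 + j777000
Denominator: (j777)^2 + 2020(j777) + 40000 = -563729 + j1569540
|N| = √(777000² + 777000²) ≈ 1.0988e+06, ∠N ≈ 45.00°
|D| = √(563729² + 1569540²) ≈ 1.6677e+06, ∠D ≈ 109.76°
|H| = 1.0988e+06 / 1.6677e+06 ≈ 0.65887
Gain = 20 log₁₀(0.65887) ≈ -3.62 dB
∠H = 45.00° − 109.76° = -64.76°

Substitute s = j2694:
Numerator: 1000(j2694) + 777000 = 777000 + j2694000
Denominator: (j2694)^2 + 2020(j2694) + 40000 = -7217636 + j5441880
|N| = √(777000² + 2694000²) ≈ 2.8038e+06, ∠N ≈ 73.91°
|D| = √(7217636² + 5441880²) ≈ 9.0393e+06, ∠D ≈ 142.98°
|H| = 2.8038e+06 / 9.0393e+06 ≈ 0.31018
Gain = 20 log₁₀(0.31018) ≈ -10.17 dB
∠H = 73.91° − 142.98° = -69.07°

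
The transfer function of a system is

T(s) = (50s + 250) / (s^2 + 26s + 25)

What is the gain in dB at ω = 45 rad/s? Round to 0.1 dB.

-0.2 dB

Substitute s = j45:
Numerator: 50(j45) + 250 = 250 + j2250
Denominator: (j45)^2 + 26(j45) + 25 = -2000 + j1170
|N| = √(250² + 2250²) ≈ 2263.8, ∠N ≈ 83.66°
|D| = √(2000² + 1170²) ≈ 2317.1, ∠D ≈ 149.67°
|T| = 2263.8 / 2317.1 ≈ 0.977
Gain = 20 log₁₀(0.977) ≈ -0.20 dB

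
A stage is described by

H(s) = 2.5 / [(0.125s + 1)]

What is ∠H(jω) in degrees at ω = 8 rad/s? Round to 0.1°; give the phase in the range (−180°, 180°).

At ω = 8 rad/s:
pole (1 + j8·0.125) = 1 + j1 → |·| ≈ 1.4142, ∠ ≈ 45.00°
∠H = (0°) − (45.00°) = -45.00°

-45.0°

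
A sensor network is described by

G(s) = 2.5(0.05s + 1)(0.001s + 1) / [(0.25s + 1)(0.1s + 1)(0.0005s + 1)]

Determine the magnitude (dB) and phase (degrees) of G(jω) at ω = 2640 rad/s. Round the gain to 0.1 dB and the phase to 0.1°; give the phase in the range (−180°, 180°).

At ω = 2640 rad/s:
zero (1 + j2640·0.05) = 1 + j132 → |·| ≈ 132, ∠ ≈ 89.57°
zero (1 + j2640·0.001) = 1 + j2.64 → |·| ≈ 2.823, ∠ ≈ 69.25°
pole (1 + j2640·0.25) = 1 + j660 → |·| ≈ 660, ∠ ≈ 89.91°
pole (1 + j2640·0.1) = 1 + j264 → |·| ≈ 264, ∠ ≈ 89.78°
pole (1 + j2640·0.0005) = 1 + j1.32 → |·| ≈ 1.656, ∠ ≈ 52.85°
|G| = 2.5 · 132 · 2.823 / (660 · 264 · 1.656) ≈ 0.0032286
Gain = 20 log₁₀(0.0032286) ≈ -49.82 dB
∠G = (89.57° + 69.25°) − (89.91° + 89.78° + 52.85°) = -73.72°

-49.8 dB, -73.7°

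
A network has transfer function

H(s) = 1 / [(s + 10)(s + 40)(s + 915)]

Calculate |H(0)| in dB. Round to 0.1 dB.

-111.3 dB

H(0) = 1 / (10·40·915) ≈ 2.7322e-06
20 log₁₀(2.7322e-06) ≈ -111.27 dB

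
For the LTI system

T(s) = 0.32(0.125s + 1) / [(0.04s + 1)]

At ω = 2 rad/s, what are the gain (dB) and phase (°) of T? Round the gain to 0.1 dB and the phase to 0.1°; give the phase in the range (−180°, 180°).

At ω = 2 rad/s:
zero (1 + j2·0.125) = 1 + j0.25 → |·| ≈ 1.0308, ∠ ≈ 14.04°
pole (1 + j2·0.04) = 1 + j0.08 → |·| ≈ 1.0032, ∠ ≈ 4.57°
|T| = 0.32 · 1.0308 / (1.0032) ≈ 0.3288
Gain = 20 log₁₀(0.3288) ≈ -9.66 dB
∠T = (14.04°) − (4.57°) = 9.47°

-9.7 dB, 9.5°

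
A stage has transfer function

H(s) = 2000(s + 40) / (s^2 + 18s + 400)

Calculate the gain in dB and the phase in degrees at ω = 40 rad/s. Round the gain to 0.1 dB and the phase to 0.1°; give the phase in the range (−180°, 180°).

38.2 dB, -104.0°

At s = jω = j40:
zero (s+40): 40 + j40 → |·| = √(40²+40²) = √3200 ≈ 56.569, ∠ = arctan(40/40) ≈ 45.00°
quadratic: (j40)² + 18·j40 + 400 = -1200 + j720 → |·| ≈ 1399.4, ∠ ≈ 149.04°
|H| = 2000 · 56.569 / 1399.4 ≈ 80.848
Gain = 20 log₁₀(80.848) ≈ 38.15 dB
∠H = 45.00° − 149.04° = -104.04°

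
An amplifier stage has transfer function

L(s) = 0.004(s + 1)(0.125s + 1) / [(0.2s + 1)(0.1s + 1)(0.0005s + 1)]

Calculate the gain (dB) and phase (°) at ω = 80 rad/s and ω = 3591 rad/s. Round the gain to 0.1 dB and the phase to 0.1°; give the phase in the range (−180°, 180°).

ω = 80: -32.1 dB, 2.0°; ω = 3591: -38.3 dB, -60.8°

At ω = 80 rad/s:
zero (1 + j80·1) = 1 + j80 → |·| ≈ 80.006, ∠ ≈ 89.28°
zero (1 + j80·0.125) = 1 + j10 → |·| ≈ 10.05, ∠ ≈ 84.29°
pole (1 + j80·0.2) = 1 + j16 → |·| ≈ 16.031, ∠ ≈ 86.42°
pole (1 + j80·0.1) = 1 + j8 → |·| ≈ 8.0623, ∠ ≈ 82.87°
pole (1 + j80·0.0005) = 1 + j0.04 → |·| ≈ 1.0008, ∠ ≈ 2.29°
|L| = 0.004 · 80.006 · 10.05 / (16.031 · 8.0623 · 1.0008) ≈ 0.024865
Gain = 20 log₁₀(0.024865) ≈ -32.09 dB
∠L = (89.28° + 84.29°) − (86.42° + 82.87° + 2.29°) = 1.99°

At ω = 3591 rad/s:
zero (1 + j3591·1) = 1 + j3591 → |·| ≈ 3591, ∠ ≈ 89.98°
zero (1 + j3591·0.125) = 1 + j448.875 → |·| ≈ 448.88, ∠ ≈ 89.87°
pole (1 + j3591·0.2) = 1 + j718.2 → |·| ≈ 718.2, ∠ ≈ 89.92°
pole (1 + j3591·0.1) = 1 + j359.1 → |·| ≈ 359.1, ∠ ≈ 89.84°
pole (1 + j3591·0.0005) = 1 + j1.7955 → |·| ≈ 2.0552, ∠ ≈ 60.88°
|L| = 0.004 · 3591 · 448.88 / (718.2 · 359.1 · 2.0552) ≈ 0.012164
Gain = 20 log₁₀(0.012164) ≈ -38.30 dB
∠L = (89.98° + 89.87°) − (89.92° + 89.84° + 60.88°) = -60.79°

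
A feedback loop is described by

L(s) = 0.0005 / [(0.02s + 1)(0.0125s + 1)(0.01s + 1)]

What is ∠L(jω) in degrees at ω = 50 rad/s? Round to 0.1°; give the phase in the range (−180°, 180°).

-103.6°

At ω = 50 rad/s:
pole (1 + j50·0.02) = 1 + j1 → |·| ≈ 1.4142, ∠ ≈ 45.00°
pole (1 + j50·0.0125) = 1 + j0.625 → |·| ≈ 1.1792, ∠ ≈ 32.01°
pole (1 + j50·0.01) = 1 + j0.5 → |·| ≈ 1.118, ∠ ≈ 26.57°
∠L = (0°) − (45.00° + 32.01° + 26.57°) = -103.58°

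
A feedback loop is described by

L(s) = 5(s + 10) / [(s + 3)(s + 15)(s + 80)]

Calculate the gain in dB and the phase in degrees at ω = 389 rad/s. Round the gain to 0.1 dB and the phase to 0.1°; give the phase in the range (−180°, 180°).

At s = jω = j389:
zero (s+10): 10 + j389 → |·| = √(10²+389²) = √151421 ≈ 389.13, ∠ = arctan(389/10) ≈ 88.53°
pole (s+3): 3 + j389 → |·| = √(3²+389²) = √151330 ≈ 389.01, ∠ = arctan(389/3) ≈ 89.56°
pole (s+15): 15 + j389 → |·| = √(15²+389²) = √151546 ≈ 389.29, ∠ = arctan(389/15) ≈ 87.79°
pole (s+80): 80 + j389 → |·| = √(80²+389²) = √157721 ≈ 397.14, ∠ = arctan(389/80) ≈ 78.38°
|L| = 5 · 389.13 / 6.0142e+07 ≈ 3.2351e-05
Gain = 20 log₁₀(3.2351e-05) ≈ -89.80 dB
∠L = 88.53° − 255.73° = -167.20°

-89.8 dB, -167.2°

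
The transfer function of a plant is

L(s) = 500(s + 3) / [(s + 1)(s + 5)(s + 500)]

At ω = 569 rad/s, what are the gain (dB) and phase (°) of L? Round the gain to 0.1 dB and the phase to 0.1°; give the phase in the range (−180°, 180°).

At s = jω = j569:
zero (s+3): 3 + j569 → |·| = √(3²+569²) = √323770 ≈ 569.01, ∠ = arctan(569/3) ≈ 89.70°
pole (s+1): 1 + j569 → |·| = √(1²+569²) = √323762 ≈ 569, ∠ = arctan(569/1) ≈ 89.90°
pole (s+5): 5 + j569 → |·| = √(5²+569²) = √323786 ≈ 569.02, ∠ = arctan(569/5) ≈ 89.50°
pole (s+500): 500 + j569 → |·| = √(500²+569²) = √573761 ≈ 757.47, ∠ = arctan(569/500) ≈ 48.69°
|L| = 500 · 569.01 / 2.4525e+08 ≈ 0.0011601
Gain = 20 log₁₀(0.0011601) ≈ -58.71 dB
∠L = 89.70° − 228.09° = -138.39°

-58.7 dB, -138.4°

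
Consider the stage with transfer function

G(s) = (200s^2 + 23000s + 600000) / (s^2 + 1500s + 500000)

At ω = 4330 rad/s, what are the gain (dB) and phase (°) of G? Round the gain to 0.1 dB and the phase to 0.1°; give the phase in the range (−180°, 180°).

Substitute s = j4330:
Numerator: 200(j4330)^2 + 23000(j4330) + 600000 = -3749180000 + j99590000
Denominator: (j4330)^2 + 1500(j4330) + 500000 = -18248900 + j6495000
|N| = √(3749180000² + 99590000²) ≈ 3.7505e+09, ∠N ≈ 178.48°
|D| = √(18248900² + 6495000²) ≈ 1.937e+07, ∠D ≈ 160.41°
|G| = 3.7505e+09 / 1.937e+07 ≈ 193.62
Gain = 20 log₁₀(193.62) ≈ 45.74 dB
∠G = 178.48° − 160.41° = 18.07°

45.7 dB, 18.1°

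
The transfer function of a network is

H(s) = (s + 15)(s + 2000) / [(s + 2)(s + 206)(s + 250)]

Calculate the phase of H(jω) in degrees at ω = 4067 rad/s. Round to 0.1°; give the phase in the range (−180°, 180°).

At s = jω = j4067:
zero (s+15): 15 + j4067 → |·| = √(15²+4067²) = √16540714 ≈ 4067, ∠ = arctan(4067/15) ≈ 89.79°
zero (s+2000): 2000 + j4067 → |·| = √(2000²+4067²) = √20540489 ≈ 4532.2, ∠ = arctan(4067/2000) ≈ 63.81°
pole (s+2): 2 + j4067 → |·| = √(2²+4067²) = √16540493 ≈ 4067, ∠ = arctan(4067/2) ≈ 89.97°
pole (s+206): 206 + j4067 → |·| = √(206²+4067²) = √16582925 ≈ 4072.2, ∠ = arctan(4067/206) ≈ 87.10°
pole (s+250): 250 + j4067 → |·| = √(250²+4067²) = √16602989 ≈ 4074.7, ∠ = arctan(4067/250) ≈ 86.48°
∠H = 153.60° − 263.55° = -109.95°

-110.0°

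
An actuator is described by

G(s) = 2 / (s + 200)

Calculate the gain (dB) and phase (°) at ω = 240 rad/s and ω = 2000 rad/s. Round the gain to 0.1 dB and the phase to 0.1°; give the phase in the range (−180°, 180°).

Substitute s = j240:
Numerator: 2 = 2 + j0
Denominator: (j240) + 200 = 200 + j240
|N| = √(2² + 0²) ≈ 2, ∠N ≈ 0.00°
|D| = √(200² + 240²) ≈ 312.41, ∠D ≈ 50.19°
|G| = 2 / 312.41 ≈ 0.0064018
Gain = 20 log₁₀(0.0064018) ≈ -43.87 dB
∠G = 0.00° − 50.19° = -50.19°

Substitute s = j2000:
Numerator: 2 = 2 + j0
Denominator: (j2000) + 200 = 200 + j2000
|N| = √(2² + 0²) ≈ 2, ∠N ≈ 0.00°
|D| = √(200² + 2000²) ≈ 2010, ∠D ≈ 84.29°
|G| = 2 / 2010 ≈ 0.00099502
Gain = 20 log₁₀(0.00099502) ≈ -60.04 dB
∠G = 0.00° − 84.29° = -84.29°

ω = 240: -43.9 dB, -50.2°; ω = 2000: -60.0 dB, -84.3°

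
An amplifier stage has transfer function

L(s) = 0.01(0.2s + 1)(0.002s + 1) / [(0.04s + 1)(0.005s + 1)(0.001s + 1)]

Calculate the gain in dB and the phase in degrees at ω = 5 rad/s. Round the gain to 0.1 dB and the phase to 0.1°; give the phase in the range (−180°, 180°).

At ω = 5 rad/s:
zero (1 + j5·0.2) = 1 + j1 → |·| ≈ 1.4142, ∠ ≈ 45.00°
zero (1 + j5·0.002) = 1 + j0.01 → |·| ≈ 1, ∠ ≈ 0.57°
pole (1 + j5·0.04) = 1 + j0.2 → |·| ≈ 1.0198, ∠ ≈ 11.31°
pole (1 + j5·0.005) = 1 + j0.025 → |·| ≈ 1.0003, ∠ ≈ 1.43°
pole (1 + j5·0.001) = 1 + j0.005 → |·| ≈ 1, ∠ ≈ 0.29°
|L| = 0.01 · 1.4142 · 1 / (1.0198 · 1.0003 · 1) ≈ 0.013863
Gain = 20 log₁₀(0.013863) ≈ -37.16 dB
∠L = (45.00° + 0.57°) − (11.31° + 1.43° + 0.29°) = 32.54°

-37.2 dB, 32.5°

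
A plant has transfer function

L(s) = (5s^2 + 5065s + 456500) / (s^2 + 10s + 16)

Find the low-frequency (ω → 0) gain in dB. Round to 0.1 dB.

L(0) = 456500 / 16 ≈ 28531
20 log₁₀(28531) ≈ 89.11 dB

89.1 dB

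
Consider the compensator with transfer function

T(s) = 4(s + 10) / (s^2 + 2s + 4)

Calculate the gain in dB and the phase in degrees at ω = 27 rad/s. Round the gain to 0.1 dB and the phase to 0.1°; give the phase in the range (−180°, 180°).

At s = jω = j27:
zero (s+10): 10 + j27 → |·| = √(10²+27²) = √829 ≈ 28.792, ∠ = arctan(27/10) ≈ 69.68°
quadratic: (j27)² + 2·j27 + 4 = -725 + j54 → |·| ≈ 727.01, ∠ ≈ 175.74°
|T| = 4 · 28.792 / 727.01 ≈ 0.15841
Gain = 20 log₁₀(0.15841) ≈ -16.00 dB
∠T = 69.68° − 175.74° = -106.06°

-16.0 dB, -106.1°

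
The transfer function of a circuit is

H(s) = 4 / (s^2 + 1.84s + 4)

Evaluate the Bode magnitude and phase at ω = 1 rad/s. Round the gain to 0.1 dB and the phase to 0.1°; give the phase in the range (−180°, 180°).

1.1 dB, -31.5°

At s = jω = j1:
quadratic: (j1)² + 1.84·j1 + 4 = 3 + j1.84 → |·| ≈ 3.5193, ∠ ≈ 31.52°
|H| = 4 / 3.5193 ≈ 1.1366
Gain = 20 log₁₀(1.1366) ≈ 1.11 dB
∠H = 0.00° − 31.52° = -31.52°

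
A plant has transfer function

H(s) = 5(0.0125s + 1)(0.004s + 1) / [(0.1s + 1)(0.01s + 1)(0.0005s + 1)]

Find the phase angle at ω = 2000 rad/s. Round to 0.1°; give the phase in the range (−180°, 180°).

At ω = 2000 rad/s:
zero (1 + j2000·0.0125) = 1 + j25 → |·| ≈ 25.02, ∠ ≈ 87.71°
zero (1 + j2000·0.004) = 1 + j8 → |·| ≈ 8.0623, ∠ ≈ 82.87°
pole (1 + j2000·0.1) = 1 + j200 → |·| ≈ 200, ∠ ≈ 89.71°
pole (1 + j2000·0.01) = 1 + j20 → |·| ≈ 20.025, ∠ ≈ 87.14°
pole (1 + j2000·0.0005) = 1 + j1 → |·| ≈ 1.4142, ∠ ≈ 45.00°
∠H = (87.71° + 82.87°) − (89.71° + 87.14° + 45.00°) = -51.27°

-51.3°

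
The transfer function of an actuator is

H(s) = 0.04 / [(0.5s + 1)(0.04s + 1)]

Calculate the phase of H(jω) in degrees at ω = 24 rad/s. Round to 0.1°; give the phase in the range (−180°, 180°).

-129.1°

At ω = 24 rad/s:
pole (1 + j24·0.5) = 1 + j12 → |·| ≈ 12.042, ∠ ≈ 85.24°
pole (1 + j24·0.04) = 1 + j0.96 → |·| ≈ 1.3862, ∠ ≈ 43.83°
∠H = (0°) − (85.24° + 43.83°) = -129.07°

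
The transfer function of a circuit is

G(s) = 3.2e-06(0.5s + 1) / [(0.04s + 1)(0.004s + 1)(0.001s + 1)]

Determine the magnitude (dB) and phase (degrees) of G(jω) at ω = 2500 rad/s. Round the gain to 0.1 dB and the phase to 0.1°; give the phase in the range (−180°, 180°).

-116.6 dB, -152.0°

At ω = 2500 rad/s:
zero (1 + j2500·0.5) = 1 + j1250 → |·| ≈ 1250, ∠ ≈ 89.95°
pole (1 + j2500·0.04) = 1 + j100 → |·| ≈ 100, ∠ ≈ 89.43°
pole (1 + j2500·0.004) = 1 + j10 → |·| ≈ 10.05, ∠ ≈ 84.29°
pole (1 + j2500·0.001) = 1 + j2.5 → |·| ≈ 2.6926, ∠ ≈ 68.20°
|G| = 3.2e-06 · 1250 / (100 · 10.05 · 2.6926) ≈ 1.4782e-06
Gain = 20 log₁₀(1.4782e-06) ≈ -116.61 dB
∠G = (89.95°) − (89.43° + 84.29° + 68.20°) = -151.97°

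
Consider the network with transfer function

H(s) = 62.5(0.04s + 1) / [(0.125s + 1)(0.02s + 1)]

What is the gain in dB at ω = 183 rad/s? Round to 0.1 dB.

At ω = 183 rad/s:
zero (1 + j183·0.04) = 1 + j7.32 → |·| ≈ 7.388, ∠ ≈ 82.22°
pole (1 + j183·0.125) = 1 + j22.875 → |·| ≈ 22.897, ∠ ≈ 87.50°
pole (1 + j183·0.02) = 1 + j3.66 → |·| ≈ 3.7942, ∠ ≈ 74.72°
|H| = 62.5 · 7.388 / (22.897 · 3.7942) ≈ 5.3151
Gain = 20 log₁₀(5.3151) ≈ 14.51 dB

14.5 dB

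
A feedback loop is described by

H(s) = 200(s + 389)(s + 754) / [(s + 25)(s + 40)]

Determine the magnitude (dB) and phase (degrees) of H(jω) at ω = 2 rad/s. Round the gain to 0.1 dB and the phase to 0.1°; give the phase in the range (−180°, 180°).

At s = jω = j2:
zero (s+389): 389 + j2 → |·| = √(389²+2²) = √151325 ≈ 389.01, ∠ = arctan(2/389) ≈ 0.29°
zero (s+754): 754 + j2 → |·| = √(754²+2²) = √568520 ≈ 754, ∠ = arctan(2/754) ≈ 0.15°
pole (s+25): 25 + j2 → |·| = √(25²+2²) = √629 ≈ 25.08, ∠ = arctan(2/25) ≈ 4.57°
pole (s+40): 40 + j2 → |·| = √(40²+2²) = √1604 ≈ 40.05, ∠ = arctan(2/40) ≈ 2.86°
|H| = 200 · 2.9331e+05 / 1004.5 ≈ 58399
Gain = 20 log₁₀(58399) ≈ 95.33 dB
∠H = 0.44° − 7.43° = -6.99°

95.3 dB, -7.0°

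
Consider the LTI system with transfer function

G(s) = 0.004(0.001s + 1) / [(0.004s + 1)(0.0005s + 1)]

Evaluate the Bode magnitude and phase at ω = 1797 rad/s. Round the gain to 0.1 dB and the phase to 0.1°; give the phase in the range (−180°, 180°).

At ω = 1797 rad/s:
zero (1 + j1797·0.001) = 1 + j1.797 → |·| ≈ 2.0565, ∠ ≈ 60.90°
pole (1 + j1797·0.004) = 1 + j7.188 → |·| ≈ 7.2572, ∠ ≈ 82.08°
pole (1 + j1797·0.0005) = 1 + j0.8985 → |·| ≈ 1.3444, ∠ ≈ 41.94°
|G| = 0.004 · 2.0565 / (7.2572 · 1.3444) ≈ 0.00084312
Gain = 20 log₁₀(0.00084312) ≈ -61.48 dB
∠G = (60.90°) − (82.08° + 41.94°) = -63.12°

-61.5 dB, -63.1°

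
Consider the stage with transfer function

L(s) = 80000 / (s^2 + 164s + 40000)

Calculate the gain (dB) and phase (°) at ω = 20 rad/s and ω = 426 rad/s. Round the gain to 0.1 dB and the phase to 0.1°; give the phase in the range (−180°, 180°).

ω = 20: 6.1 dB, -4.7°; ω = 426: -5.9 dB, -153.7°

At s = jω = j20:
quadratic: (j20)² + 164·j20 + 40000 = 39600 + j3280 → |·| ≈ 39736, ∠ ≈ 4.73°
|L| = 80000 / 39736 ≈ 2.0133
Gain = 20 log₁₀(2.0133) ≈ 6.08 dB
∠L = 0.00° − 4.73° = -4.73°

At s = jω = j426:
quadratic: (j426)² + 164·j426 + 40000 = -141476 + j69864 → |·| ≈ 1.5779e+05, ∠ ≈ 153.72°
|L| = 80000 / 1.5779e+05 ≈ 0.507
Gain = 20 log₁₀(0.507) ≈ -5.90 dB
∠L = 0.00° − 153.72° = -153.72°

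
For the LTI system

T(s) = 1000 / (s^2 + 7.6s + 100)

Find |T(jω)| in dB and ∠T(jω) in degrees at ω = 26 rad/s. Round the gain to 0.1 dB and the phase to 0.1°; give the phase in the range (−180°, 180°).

4.3 dB, -161.1°

At s = jω = j26:
quadratic: (j26)² + 7.6·j26 + 100 = -576 + j197.6 → |·| ≈ 608.95, ∠ ≈ 161.07°
|T| = 1000 / 608.95 ≈ 1.6422
Gain = 20 log₁₀(1.6422) ≈ 4.31 dB
∠T = 0.00° − 161.07° = -161.07°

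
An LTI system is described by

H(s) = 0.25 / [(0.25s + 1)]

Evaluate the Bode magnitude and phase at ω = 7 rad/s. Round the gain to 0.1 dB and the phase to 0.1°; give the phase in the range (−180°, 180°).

At ω = 7 rad/s:
pole (1 + j7·0.25) = 1 + j1.75 → |·| ≈ 2.0156, ∠ ≈ 60.26°
|H| = 0.25 · 1 / (2.0156) ≈ 0.12403
Gain = 20 log₁₀(0.12403) ≈ -18.13 dB
∠H = (0°) − (60.26°) = -60.26°

-18.1 dB, -60.3°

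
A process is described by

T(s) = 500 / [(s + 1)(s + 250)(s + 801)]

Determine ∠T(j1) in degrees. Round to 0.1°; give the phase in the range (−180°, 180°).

-45.3°

At s = jω = j1:
pole (s+1): 1 + j1 → |·| = √(1²+1²) = √2 ≈ 1.4142, ∠ = arctan(1/1) ≈ 45.00°
pole (s+250): 250 + j1 → |·| = √(250²+1²) = √62501 ≈ 250, ∠ = arctan(1/250) ≈ 0.23°
pole (s+801): 801 + j1 → |·| = √(801²+1²) = √641602 ≈ 801, ∠ = arctan(1/801) ≈ 0.07°
∠T = 0.00° − 45.30° = -45.30°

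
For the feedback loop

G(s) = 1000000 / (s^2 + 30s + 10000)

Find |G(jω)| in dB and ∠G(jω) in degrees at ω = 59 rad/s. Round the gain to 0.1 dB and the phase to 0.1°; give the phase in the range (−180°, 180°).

At s = jω = j59:
quadratic: (j59)² + 30·j59 + 10000 = 6519 + j1770 → |·| ≈ 6755, ∠ ≈ 15.19°
|G| = 1000000 / 6755 ≈ 148.04
Gain = 20 log₁₀(148.04) ≈ 43.41 dB
∠G = 0.00° − 15.19° = -15.19°

43.4 dB, -15.2°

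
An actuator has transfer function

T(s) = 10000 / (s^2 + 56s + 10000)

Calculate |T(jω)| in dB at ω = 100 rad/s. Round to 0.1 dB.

At s = jω = j100:
quadratic: (j100)² + 56·j100 + 10000 = 0 + j5600 → |·| ≈ 5600, ∠ ≈ 90.00°
|T| = 10000 / 5600 ≈ 1.7857
Gain = 20 log₁₀(1.7857) ≈ 5.04 dB

5.0 dB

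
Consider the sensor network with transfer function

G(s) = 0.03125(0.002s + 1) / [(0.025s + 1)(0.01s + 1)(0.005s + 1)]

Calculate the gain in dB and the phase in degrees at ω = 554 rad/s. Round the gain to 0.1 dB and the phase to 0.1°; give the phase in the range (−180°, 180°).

-73.9 dB, 172.1°

At ω = 554 rad/s:
zero (1 + j554·0.002) = 1 + j1.108 → |·| ≈ 1.4925, ∠ ≈ 47.93°
pole (1 + j554·0.025) = 1 + j13.85 → |·| ≈ 13.886, ∠ ≈ 85.87°
pole (1 + j554·0.01) = 1 + j5.54 → |·| ≈ 5.6295, ∠ ≈ 79.77°
pole (1 + j554·0.005) = 1 + j2.77 → |·| ≈ 2.945, ∠ ≈ 70.15°
|G| = 0.03125 · 1.4925 / (13.886 · 5.6295 · 2.945) ≈ 0.0002026
Gain = 20 log₁₀(0.0002026) ≈ -73.87 dB
∠G = (47.93°) − (85.87° + 79.77° + 70.15°) = -187.86° ≡ 172.14° (principal value)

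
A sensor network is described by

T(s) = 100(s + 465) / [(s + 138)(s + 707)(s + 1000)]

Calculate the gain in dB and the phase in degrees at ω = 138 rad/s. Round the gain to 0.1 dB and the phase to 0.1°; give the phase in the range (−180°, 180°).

At s = jω = j138:
zero (s+465): 465 + j138 → |·| = √(465²+138²) = √235269 ≈ 485.05, ∠ = arctan(138/465) ≈ 16.53°
pole (s+138): 138 + j138 → |·| = √(138²+138²) = √38088 ≈ 195.16, ∠ = arctan(138/138) ≈ 45.00°
pole (s+707): 707 + j138 → |·| = √(707²+138²) = √518893 ≈ 720.34, ∠ = arctan(138/707) ≈ 11.04°
pole (s+1000): 1000 + j138 → |·| = √(1000²+138²) = √1019044 ≈ 1009.5, ∠ = arctan(138/1000) ≈ 7.86°
|T| = 100 · 485.05 / 1.4192e+08 ≈ 0.00034178
Gain = 20 log₁₀(0.00034178) ≈ -69.33 dB
∠T = 16.53° − 63.90° = -47.37°

-69.3 dB, -47.4°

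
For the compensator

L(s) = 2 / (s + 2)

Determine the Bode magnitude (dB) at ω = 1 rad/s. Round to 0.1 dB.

-1.0 dB

Substitute s = j1:
Numerator: 2 = 2 + j0
Denominator: (j1) + 2 = 2 + j1
|N| = √(2² + 0²) ≈ 2, ∠N ≈ 0.00°
|D| = √(2² + 1²) ≈ 2.2361, ∠D ≈ 26.57°
|L| = 2 / 2.2361 ≈ 0.89441
Gain = 20 log₁₀(0.89441) ≈ -0.97 dB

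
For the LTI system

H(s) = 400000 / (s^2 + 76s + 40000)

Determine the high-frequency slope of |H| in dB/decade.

Each pole contributes −20 dB/decade at high frequency; each zero contributes +20 dB/decade.
Net: 0 zero(s) − 2 pole(s) → -40 dB/decade.

-40 dB/decade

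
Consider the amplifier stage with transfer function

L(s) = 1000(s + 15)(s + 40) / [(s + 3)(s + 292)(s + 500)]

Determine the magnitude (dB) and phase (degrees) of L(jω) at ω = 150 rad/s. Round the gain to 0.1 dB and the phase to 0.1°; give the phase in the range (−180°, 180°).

-0.8 dB, 26.6°

At s = jω = j150:
zero (s+15): 15 + j150 → |·| = √(15²+150²) = √22725 ≈ 150.75, ∠ = arctan(150/15) ≈ 84.29°
zero (s+40): 40 + j150 → |·| = √(40²+150²) = √24100 ≈ 155.24, ∠ = arctan(150/40) ≈ 75.07°
pole (s+3): 3 + j150 → |·| = √(3²+150²) = √22509 ≈ 150.03, ∠ = arctan(150/3) ≈ 88.85°
pole (s+292): 292 + j150 → |·| = √(292²+150²) = √107764 ≈ 328.27, ∠ = arctan(150/292) ≈ 27.19°
pole (s+500): 500 + j150 → |·| = √(500²+150²) = √272500 ≈ 522.02, ∠ = arctan(150/500) ≈ 16.70°
|L| = 1000 · 23402 / 2.571e+07 ≈ 0.91023
Gain = 20 log₁₀(0.91023) ≈ -0.82 dB
∠L = 159.36° − 132.74° = 26.62°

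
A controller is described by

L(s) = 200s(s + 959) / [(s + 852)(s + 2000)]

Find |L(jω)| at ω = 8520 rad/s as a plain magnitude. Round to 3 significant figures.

At s = jω = j8520:
zero (s+959): 959 + j8520 → |·| = √(959²+8520²) = √73510081 ≈ 8573.8, ∠ = arctan(8520/959) ≈ 83.58°
zero at origin: s = j8520 → |·| = 8520, ∠ = 90.00°
pole (s+852): 852 + j8520 → |·| = √(852²+8520²) = √73316304 ≈ 8562.5, ∠ = arctan(8520/852) ≈ 84.29°
pole (s+2000): 2000 + j8520 → |·| = √(2000²+8520²) = √76590400 ≈ 8751.6, ∠ = arctan(8520/2000) ≈ 76.79°
|L| = 200 · 7.3049e+07 / 7.4936e+07 ≈ 194.96

195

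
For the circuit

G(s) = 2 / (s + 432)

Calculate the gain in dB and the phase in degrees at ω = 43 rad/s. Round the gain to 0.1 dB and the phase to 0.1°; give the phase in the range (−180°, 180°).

At s = jω = j43:
pole (s+432): 432 + j43 → |·| = √(432²+43²) = √188473 ≈ 434.13, ∠ = arctan(43/432) ≈ 5.68°
|G| = 2 / 434.13 ≈ 0.0046069
Gain = 20 log₁₀(0.0046069) ≈ -46.73 dB
∠G = 0.00° − 5.68° = -5.68°

-46.7 dB, -5.7°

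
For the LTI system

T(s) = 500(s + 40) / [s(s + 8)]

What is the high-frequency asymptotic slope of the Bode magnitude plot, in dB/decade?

-20 dB/decade

Each pole contributes −20 dB/decade at high frequency; each zero contributes +20 dB/decade.
Net: 1 zero(s) − 2 pole(s) → -20 dB/decade.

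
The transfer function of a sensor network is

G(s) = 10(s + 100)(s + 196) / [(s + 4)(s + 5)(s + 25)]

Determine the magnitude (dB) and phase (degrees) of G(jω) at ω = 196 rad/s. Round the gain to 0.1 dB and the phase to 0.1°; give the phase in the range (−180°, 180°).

-21.9 dB, -152.1°

At s = jω = j196:
zero (s+100): 100 + j196 → |·| = √(100²+196²) = √48416 ≈ 220.04, ∠ = arctan(196/100) ≈ 62.97°
zero (s+196): 196 + j196 → |·| = √(196²+196²) = √76832 ≈ 277.19, ∠ = arctan(196/196) ≈ 45.00°
pole (s+4): 4 + j196 → |·| = √(4²+196²) = √38432 ≈ 196.04, ∠ = arctan(196/4) ≈ 88.83°
pole (s+5): 5 + j196 → |·| = √(5²+196²) = √38441 ≈ 196.06, ∠ = arctan(196/5) ≈ 88.54°
pole (s+25): 25 + j196 → |·| = √(25²+196²) = √39041 ≈ 197.59, ∠ = arctan(196/25) ≈ 82.73°
|G| = 10 · 60993 / 7.5945e+06 ≈ 0.080312
Gain = 20 log₁₀(0.080312) ≈ -21.90 dB
∠G = 107.97° − 260.10° = -152.13°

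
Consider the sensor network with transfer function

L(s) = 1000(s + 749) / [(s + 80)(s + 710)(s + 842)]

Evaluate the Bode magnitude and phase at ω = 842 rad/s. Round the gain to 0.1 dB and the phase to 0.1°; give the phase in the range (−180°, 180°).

-59.9 dB, -131.1°

At s = jω = j842:
zero (s+749): 749 + j842 → |·| = √(749²+842²) = √1269965 ≈ 1126.9, ∠ = arctan(842/749) ≈ 48.35°
pole (s+80): 80 + j842 → |·| = √(80²+842²) = √715364 ≈ 845.79, ∠ = arctan(842/80) ≈ 84.57°
pole (s+710): 710 + j842 → |·| = √(710²+842²) = √1213064 ≈ 1101.4, ∠ = arctan(842/710) ≈ 49.86°
pole (s+842): 842 + j842 → |·| = √(842²+842²) = √1417928 ≈ 1190.8, ∠ = arctan(842/842) ≈ 45.00°
|L| = 1000 · 1126.9 / 1.1093e+09 ≈ 0.0010159
Gain = 20 log₁₀(0.0010159) ≈ -59.86 dB
∠L = 48.35° − 179.43° = -131.08°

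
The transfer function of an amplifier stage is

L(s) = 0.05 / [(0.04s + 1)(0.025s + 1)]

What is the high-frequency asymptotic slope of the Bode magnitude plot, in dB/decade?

-40 dB/decade

Each pole contributes −20 dB/decade at high frequency; each zero contributes +20 dB/decade.
Net: 0 zero(s) − 2 pole(s) → -40 dB/decade.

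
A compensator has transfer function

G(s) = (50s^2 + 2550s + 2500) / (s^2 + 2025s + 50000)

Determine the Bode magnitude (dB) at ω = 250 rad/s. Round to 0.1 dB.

16.0 dB

Substitute s = j250:
Numerator: 50(j250)^2 + 2550(j250) + 2500 = -3122500 + j637500
Denominator: (j250)^2 + 2025(j250) + 50000 = -12500 + j506250
|N| = √(3122500² + 637500²) ≈ 3.1869e+06, ∠N ≈ 168.46°
|D| = √(12500² + 506250²) ≈ 5.064e+05, ∠D ≈ 91.41°
|G| = 3.1869e+06 / 5.064e+05 ≈ 6.2932
Gain = 20 log₁₀(6.2932) ≈ 15.98 dB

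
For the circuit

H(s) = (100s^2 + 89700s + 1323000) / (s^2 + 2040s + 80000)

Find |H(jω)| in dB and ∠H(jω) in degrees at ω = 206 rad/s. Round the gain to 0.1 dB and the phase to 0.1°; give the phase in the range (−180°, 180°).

32.9 dB, 14.1°

Substitute s = j206:
Numerator: 100(j206)^2 + 89700(j206) + 1323000 = -2920600 + j18478200
Denominator: (j206)^2 + 2040(j206) + 80000 = 37564 + j420240
|N| = √(2920600² + 18478200²) ≈ 1.8708e+07, ∠N ≈ 98.98°
|D| = √(37564² + 420240²) ≈ 4.2192e+05, ∠D ≈ 84.89°
|H| = 1.8708e+07 / 4.2192e+05 ≈ 44.34
Gain = 20 log₁₀(44.34) ≈ 32.94 dB
∠H = 98.98° − 84.89° = 14.09°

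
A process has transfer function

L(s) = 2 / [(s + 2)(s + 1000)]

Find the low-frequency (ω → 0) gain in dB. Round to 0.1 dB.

L(0) = 2 / (2·1000) = 0.001
20 log₁₀(0.001) ≈ -60.00 dB

-60.0 dB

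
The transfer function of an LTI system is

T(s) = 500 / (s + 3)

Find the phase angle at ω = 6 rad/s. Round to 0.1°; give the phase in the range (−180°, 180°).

-63.4°

Substitute s = j6:
Numerator: 500 = 500 + j0
Denominator: (j6) + 3 = 3 + j6
|N| = √(500² + 0²) ≈ 500, ∠N ≈ 0.00°
|D| = √(3² + 6²) ≈ 6.7082, ∠D ≈ 63.43°
∠T = 0.00° − 63.43° = -63.43°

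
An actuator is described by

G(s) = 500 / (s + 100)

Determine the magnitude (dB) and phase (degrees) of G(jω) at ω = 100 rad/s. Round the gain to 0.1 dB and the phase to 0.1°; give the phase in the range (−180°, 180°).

Substitute s = j100:
Numerator: 500 = 500 + j0
Denominator: (j100) + 100 = 100 + j100
|N| = √(500² + 0²) ≈ 500, ∠N ≈ 0.00°
|D| = √(100² + 100²) ≈ 141.42, ∠D ≈ 45.00°
|G| = 500 / 141.42 ≈ 3.5356
Gain = 20 log₁₀(3.5356) ≈ 10.97 dB
∠G = 0.00° − 45.00° = -45.00°

11.0 dB, -45.0°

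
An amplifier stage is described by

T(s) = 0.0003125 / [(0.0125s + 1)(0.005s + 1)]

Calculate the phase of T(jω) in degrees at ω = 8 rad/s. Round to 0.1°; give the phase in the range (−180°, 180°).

At ω = 8 rad/s:
pole (1 + j8·0.0125) = 1 + j0.1 → |·| ≈ 1.005, ∠ ≈ 5.71°
pole (1 + j8·0.005) = 1 + j0.04 → |·| ≈ 1.0008, ∠ ≈ 2.29°
∠T = (0°) − (5.71° + 2.29°) = -8.00°

-8.0°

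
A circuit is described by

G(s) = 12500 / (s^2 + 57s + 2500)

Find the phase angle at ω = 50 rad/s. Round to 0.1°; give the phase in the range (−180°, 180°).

At s = jω = j50:
quadratic: (j50)² + 57·j50 + 2500 = 0 + j2850 → |·| ≈ 2850, ∠ ≈ 90.00°
∠G = 0.00° − 90.00° = -90.00°

-90.0°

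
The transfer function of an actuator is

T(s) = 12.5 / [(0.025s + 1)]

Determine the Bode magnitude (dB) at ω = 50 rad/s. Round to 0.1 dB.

At ω = 50 rad/s:
pole (1 + j50·0.025) = 1 + j1.25 → |·| ≈ 1.6008, ∠ ≈ 51.34°
|T| = 12.5 · 1 / (1.6008) ≈ 7.8086
Gain = 20 log₁₀(7.8086) ≈ 17.85 dB

17.9 dB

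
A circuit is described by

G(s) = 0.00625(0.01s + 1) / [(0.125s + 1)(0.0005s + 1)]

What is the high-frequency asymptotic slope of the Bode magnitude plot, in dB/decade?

-20 dB/decade

Each pole contributes −20 dB/decade at high frequency; each zero contributes +20 dB/decade.
Net: 1 zero(s) − 2 pole(s) → -20 dB/decade.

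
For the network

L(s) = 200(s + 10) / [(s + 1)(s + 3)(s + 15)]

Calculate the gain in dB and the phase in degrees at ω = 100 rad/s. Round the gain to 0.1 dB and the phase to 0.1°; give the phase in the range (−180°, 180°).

-34.0 dB, -174.9°

At s = jω = j100:
zero (s+10): 10 + j100 → |·| = √(10²+100²) = √10100 ≈ 100.5, ∠ = arctan(100/10) ≈ 84.29°
pole (s+1): 1 + j100 → |·| = √(1²+100²) = √10001 ≈ 100, ∠ = arctan(100/1) ≈ 89.43°
pole (s+3): 3 + j100 → |·| = √(3²+100²) = √10009 ≈ 100.04, ∠ = arctan(100/3) ≈ 88.28°
pole (s+15): 15 + j100 → |·| = √(15²+100²) = √10225 ≈ 101.12, ∠ = arctan(100/15) ≈ 81.47°
|L| = 200 · 100.5 / 1.0116e+06 ≈ 0.01987
Gain = 20 log₁₀(0.01987) ≈ -34.04 dB
∠L = 84.29° − 259.18° = -174.89°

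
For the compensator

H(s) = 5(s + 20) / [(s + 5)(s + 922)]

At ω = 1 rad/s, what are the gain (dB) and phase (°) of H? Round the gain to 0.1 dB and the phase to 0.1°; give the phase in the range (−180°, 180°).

-33.4 dB, -8.5°

At s = jω = j1:
zero (s+20): 20 + j1 → |·| = √(20²+1²) = √401 ≈ 20.025, ∠ = arctan(1/20) ≈ 2.86°
pole (s+5): 5 + j1 → |·| = √(5²+1²) = √26 ≈ 5.099, ∠ = arctan(1/5) ≈ 11.31°
pole (s+922): 922 + j1 → |·| = √(922²+1²) = √850085 ≈ 922, ∠ = arctan(1/922) ≈ 0.06°
|H| = 5 · 20.025 / 4701.3 ≈ 0.021297
Gain = 20 log₁₀(0.021297) ≈ -33.43 dB
∠H = 2.86° − 11.37° = -8.51°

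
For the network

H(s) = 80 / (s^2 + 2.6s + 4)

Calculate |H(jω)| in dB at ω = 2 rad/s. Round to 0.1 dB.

23.7 dB

At s = jω = j2:
quadratic: (j2)² + 2.6·j2 + 4 = 0 + j5.2 → |·| ≈ 5.2, ∠ ≈ 90.00°
|H| = 80 / 5.2 ≈ 15.385
Gain = 20 log₁₀(15.385) ≈ 23.74 dB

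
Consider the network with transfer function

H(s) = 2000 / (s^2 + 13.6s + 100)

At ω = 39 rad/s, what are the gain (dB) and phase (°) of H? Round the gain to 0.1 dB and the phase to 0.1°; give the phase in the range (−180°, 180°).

At s = jω = j39:
quadratic: (j39)² + 13.6·j39 + 100 = -1421 + j530.4 → |·| ≈ 1516.8, ∠ ≈ 159.53°
|H| = 2000 / 1516.8 ≈ 1.3186
Gain = 20 log₁₀(1.3186) ≈ 2.40 dB
∠H = 0.00° − 159.53° = -159.53°

2.4 dB, -159.5°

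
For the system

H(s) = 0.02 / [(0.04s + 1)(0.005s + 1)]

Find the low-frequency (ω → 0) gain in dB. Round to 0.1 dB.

H(0) = 0.02 · 1 / 1 = 0.02
20 log₁₀(0.02) ≈ -33.98 dB

-34.0 dB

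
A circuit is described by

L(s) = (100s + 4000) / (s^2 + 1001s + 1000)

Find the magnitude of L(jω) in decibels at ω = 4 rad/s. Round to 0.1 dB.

-0.2 dB

Substitute s = j4:
Numerator: 100(j4) + 4000 = 4000 + j400
Denominator: (j4)^2 + 1001(j4) + 1000 = 984 + j4004
|N| = √(4000² + 400²) ≈ 4020, ∠N ≈ 5.71°
|D| = √(984² + 4004²) ≈ 4123.1, ∠D ≈ 76.19°
|L| = 4020 / 4123.1 ≈ 0.97499
Gain = 20 log₁₀(0.97499) ≈ -0.22 dB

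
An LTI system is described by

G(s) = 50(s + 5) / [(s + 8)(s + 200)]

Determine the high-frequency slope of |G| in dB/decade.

-20 dB/decade

Each pole contributes −20 dB/decade at high frequency; each zero contributes +20 dB/decade.
Net: 1 zero(s) − 2 pole(s) → -20 dB/decade.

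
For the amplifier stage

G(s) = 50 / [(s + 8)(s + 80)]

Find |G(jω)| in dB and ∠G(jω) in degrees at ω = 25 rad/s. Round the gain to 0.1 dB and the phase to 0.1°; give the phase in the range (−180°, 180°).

At s = jω = j25:
pole (s+8): 8 + j25 → |·| = √(8²+25²) = √689 ≈ 26.249, ∠ = arctan(25/8) ≈ 72.26°
pole (s+80): 80 + j25 → |·| = √(80²+25²) = √7025 ≈ 83.815, ∠ = arctan(25/80) ≈ 17.35°
|G| = 50 / 2200.1 ≈ 0.022726
Gain = 20 log₁₀(0.022726) ≈ -32.87 dB
∠G = 0.00° − 89.61° = -89.61°

-32.9 dB, -89.6°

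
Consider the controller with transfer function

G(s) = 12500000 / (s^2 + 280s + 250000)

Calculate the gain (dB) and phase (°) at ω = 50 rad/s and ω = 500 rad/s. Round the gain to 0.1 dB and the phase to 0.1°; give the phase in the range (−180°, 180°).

ω = 50: 34.1 dB, -3.2°; ω = 500: 39.0 dB, -90.0°

At s = jω = j50:
quadratic: (j50)² + 280·j50 + 250000 = 247500 + j14000 → |·| ≈ 2.479e+05, ∠ ≈ 3.24°
|G| = 12500000 / 2.479e+05 ≈ 50.424
Gain = 20 log₁₀(50.424) ≈ 34.05 dB
∠G = 0.00° − 3.24° = -3.24°

At s = jω = j500:
quadratic: (j500)² + 280·j500 + 250000 = 0 + j140000 → |·| ≈ 1.4e+05, ∠ ≈ 90.00°
|G| = 12500000 / 1.4e+05 ≈ 89.286
Gain = 20 log₁₀(89.286) ≈ 39.02 dB
∠G = 0.00° − 90.00° = -90.00°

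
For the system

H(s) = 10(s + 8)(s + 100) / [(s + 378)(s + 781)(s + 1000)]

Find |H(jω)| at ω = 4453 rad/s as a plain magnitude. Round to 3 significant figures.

0.00215

At s = jω = j4453:
zero (s+8): 8 + j4453 → |·| = √(8²+4453²) = √19829273 ≈ 4453, ∠ = arctan(4453/8) ≈ 89.90°
zero (s+100): 100 + j4453 → |·| = √(100²+4453²) = √19839209 ≈ 4454.1, ∠ = arctan(4453/100) ≈ 88.71°
pole (s+378): 378 + j4453 → |·| = √(378²+4453²) = √19972093 ≈ 4469, ∠ = arctan(4453/378) ≈ 85.15°
pole (s+781): 781 + j4453 → |·| = √(781²+4453²) = √20439170 ≈ 4521, ∠ = arctan(4453/781) ≈ 80.05°
pole (s+1000): 1000 + j4453 → |·| = √(1000²+4453²) = √20829209 ≈ 4563.9, ∠ = arctan(4453/1000) ≈ 77.34°
|H| = 10 · 1.9834e+07 / 9.2211e+10 ≈ 0.0021509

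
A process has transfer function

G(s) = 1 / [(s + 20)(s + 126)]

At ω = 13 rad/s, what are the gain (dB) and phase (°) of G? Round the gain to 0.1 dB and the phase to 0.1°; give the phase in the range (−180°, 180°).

At s = jω = j13:
pole (s+20): 20 + j13 → |·| = √(20²+13²) = √569 ≈ 23.854, ∠ = arctan(13/20) ≈ 33.02°
pole (s+126): 126 + j13 → |·| = √(126²+13²) = √16045 ≈ 126.67, ∠ = arctan(13/126) ≈ 5.89°
|G| = 1 / 3021.6 ≈ 0.00033095
Gain = 20 log₁₀(0.00033095) ≈ -69.60 dB
∠G = 0.00° − 38.91° = -38.91°

-69.6 dB, -38.9°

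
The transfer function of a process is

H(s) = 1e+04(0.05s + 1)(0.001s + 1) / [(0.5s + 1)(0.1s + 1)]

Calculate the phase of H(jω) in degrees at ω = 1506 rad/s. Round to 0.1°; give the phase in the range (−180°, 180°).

At ω = 1506 rad/s:
zero (1 + j1506·0.05) = 1 + j75.3 → |·| ≈ 75.307, ∠ ≈ 89.24°
zero (1 + j1506·0.001) = 1 + j1.506 → |·| ≈ 1.8078, ∠ ≈ 56.42°
pole (1 + j1506·0.5) = 1 + j753 → |·| ≈ 753, ∠ ≈ 89.92°
pole (1 + j1506·0.1) = 1 + j150.6 → |·| ≈ 150.6, ∠ ≈ 89.62°
∠H = (89.24° + 56.42°) − (89.92° + 89.62°) = -33.88°

-33.9°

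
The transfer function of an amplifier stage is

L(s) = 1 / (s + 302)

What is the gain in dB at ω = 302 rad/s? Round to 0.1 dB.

Substitute s = j302:
Numerator: 1 = 1 + j0
Denominator: (j302) + 302 = 302 + j302
|N| = √(1² + 0²) ≈ 1, ∠N ≈ 0.00°
|D| = √(302² + 302²) ≈ 427.09, ∠D ≈ 45.00°
|L| = 1 / 427.09 ≈ 0.0023414
Gain = 20 log₁₀(0.0023414) ≈ -52.61 dB

-52.6 dB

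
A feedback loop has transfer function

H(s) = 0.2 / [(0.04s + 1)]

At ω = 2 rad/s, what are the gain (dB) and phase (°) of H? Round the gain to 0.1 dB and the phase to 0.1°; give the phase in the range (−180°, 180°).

-14.0 dB, -4.6°

At ω = 2 rad/s:
pole (1 + j2·0.04) = 1 + j0.08 → |·| ≈ 1.0032, ∠ ≈ 4.57°
|H| = 0.2 · 1 / (1.0032) ≈ 0.19936
Gain = 20 log₁₀(0.19936) ≈ -14.01 dB
∠H = (0°) − (4.57°) = -4.57°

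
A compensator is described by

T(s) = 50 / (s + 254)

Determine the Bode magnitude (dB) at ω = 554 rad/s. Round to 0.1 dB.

-21.7 dB

Substitute s = j554:
Numerator: 50 = 50 + j0
Denominator: (j554) + 254 = 254 + j554
|N| = √(50² + 0²) ≈ 50, ∠N ≈ 0.00°
|D| = √(254² + 554²) ≈ 609.45, ∠D ≈ 65.37°
|T| = 50 / 609.45 ≈ 0.082041
Gain = 20 log₁₀(0.082041) ≈ -21.72 dB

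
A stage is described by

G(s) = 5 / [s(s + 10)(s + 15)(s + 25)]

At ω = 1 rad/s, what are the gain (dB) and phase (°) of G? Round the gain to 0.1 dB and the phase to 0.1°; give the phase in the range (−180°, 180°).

At s = jω = j1:
pole (s+10): 10 + j1 → |·| = √(10²+1²) = √101 ≈ 10.05, ∠ = arctan(1/10) ≈ 5.71°
pole (s+15): 15 + j1 → |·| = √(15²+1²) = √226 ≈ 15.033, ∠ = arctan(1/15) ≈ 3.81°
pole (s+25): 25 + j1 → |·| = √(25²+1²) = √626 ≈ 25.02, ∠ = arctan(1/25) ≈ 2.29°
pole at origin: |s| = 1, ∠ = 90.00° (in denominator)
|G| = 5 / 3780.1 ≈ 0.0013227
Gain = 20 log₁₀(0.0013227) ≈ -57.57 dB
∠G = 0.00° − 101.81° = -101.81°

-57.6 dB, -101.8°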